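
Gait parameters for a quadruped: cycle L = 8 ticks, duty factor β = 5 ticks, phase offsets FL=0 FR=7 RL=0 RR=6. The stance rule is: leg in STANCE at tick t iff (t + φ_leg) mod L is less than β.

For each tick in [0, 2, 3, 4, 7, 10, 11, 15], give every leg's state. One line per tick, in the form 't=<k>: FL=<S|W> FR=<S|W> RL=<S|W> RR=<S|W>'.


t=0: phase=(0,7,0,6) vs β=5 → FL=S FR=W RL=S RR=W
t=2: phase=(2,1,2,0) vs β=5 → FL=S FR=S RL=S RR=S
t=3: phase=(3,2,3,1) vs β=5 → FL=S FR=S RL=S RR=S
t=4: phase=(4,3,4,2) vs β=5 → FL=S FR=S RL=S RR=S
t=7: phase=(7,6,7,5) vs β=5 → FL=W FR=W RL=W RR=W
t=10: phase=(2,1,2,0) vs β=5 → FL=S FR=S RL=S RR=S
t=11: phase=(3,2,3,1) vs β=5 → FL=S FR=S RL=S RR=S
t=15: phase=(7,6,7,5) vs β=5 → FL=W FR=W RL=W RR=W

t=0: FL=S FR=W RL=S RR=W
t=2: FL=S FR=S RL=S RR=S
t=3: FL=S FR=S RL=S RR=S
t=4: FL=S FR=S RL=S RR=S
t=7: FL=W FR=W RL=W RR=W
t=10: FL=S FR=S RL=S RR=S
t=11: FL=S FR=S RL=S RR=S
t=15: FL=W FR=W RL=W RR=W


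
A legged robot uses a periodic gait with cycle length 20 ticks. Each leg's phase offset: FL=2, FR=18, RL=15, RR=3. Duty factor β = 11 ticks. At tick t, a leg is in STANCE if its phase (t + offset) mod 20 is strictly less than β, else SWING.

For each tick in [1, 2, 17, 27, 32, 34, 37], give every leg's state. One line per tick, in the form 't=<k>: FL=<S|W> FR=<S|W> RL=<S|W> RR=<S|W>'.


t=1: phase=(3,19,16,4) vs β=11 → FL=S FR=W RL=W RR=S
t=2: phase=(4,0,17,5) vs β=11 → FL=S FR=S RL=W RR=S
t=17: phase=(19,15,12,0) vs β=11 → FL=W FR=W RL=W RR=S
t=27: phase=(9,5,2,10) vs β=11 → FL=S FR=S RL=S RR=S
t=32: phase=(14,10,7,15) vs β=11 → FL=W FR=S RL=S RR=W
t=34: phase=(16,12,9,17) vs β=11 → FL=W FR=W RL=S RR=W
t=37: phase=(19,15,12,0) vs β=11 → FL=W FR=W RL=W RR=S

t=1: FL=S FR=W RL=W RR=S
t=2: FL=S FR=S RL=W RR=S
t=17: FL=W FR=W RL=W RR=S
t=27: FL=S FR=S RL=S RR=S
t=32: FL=W FR=S RL=S RR=W
t=34: FL=W FR=W RL=S RR=W
t=37: FL=W FR=W RL=W RR=S


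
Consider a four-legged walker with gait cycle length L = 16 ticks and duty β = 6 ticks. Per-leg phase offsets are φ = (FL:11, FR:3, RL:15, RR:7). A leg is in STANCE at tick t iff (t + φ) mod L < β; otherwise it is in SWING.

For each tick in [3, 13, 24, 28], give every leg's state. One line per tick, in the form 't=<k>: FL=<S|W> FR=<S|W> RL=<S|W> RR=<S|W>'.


t=3: phase=(14,6,2,10) vs β=6 → FL=W FR=W RL=S RR=W
t=13: phase=(8,0,12,4) vs β=6 → FL=W FR=S RL=W RR=S
t=24: phase=(3,11,7,15) vs β=6 → FL=S FR=W RL=W RR=W
t=28: phase=(7,15,11,3) vs β=6 → FL=W FR=W RL=W RR=S

t=3: FL=W FR=W RL=S RR=W
t=13: FL=W FR=S RL=W RR=S
t=24: FL=S FR=W RL=W RR=W
t=28: FL=W FR=W RL=W RR=S


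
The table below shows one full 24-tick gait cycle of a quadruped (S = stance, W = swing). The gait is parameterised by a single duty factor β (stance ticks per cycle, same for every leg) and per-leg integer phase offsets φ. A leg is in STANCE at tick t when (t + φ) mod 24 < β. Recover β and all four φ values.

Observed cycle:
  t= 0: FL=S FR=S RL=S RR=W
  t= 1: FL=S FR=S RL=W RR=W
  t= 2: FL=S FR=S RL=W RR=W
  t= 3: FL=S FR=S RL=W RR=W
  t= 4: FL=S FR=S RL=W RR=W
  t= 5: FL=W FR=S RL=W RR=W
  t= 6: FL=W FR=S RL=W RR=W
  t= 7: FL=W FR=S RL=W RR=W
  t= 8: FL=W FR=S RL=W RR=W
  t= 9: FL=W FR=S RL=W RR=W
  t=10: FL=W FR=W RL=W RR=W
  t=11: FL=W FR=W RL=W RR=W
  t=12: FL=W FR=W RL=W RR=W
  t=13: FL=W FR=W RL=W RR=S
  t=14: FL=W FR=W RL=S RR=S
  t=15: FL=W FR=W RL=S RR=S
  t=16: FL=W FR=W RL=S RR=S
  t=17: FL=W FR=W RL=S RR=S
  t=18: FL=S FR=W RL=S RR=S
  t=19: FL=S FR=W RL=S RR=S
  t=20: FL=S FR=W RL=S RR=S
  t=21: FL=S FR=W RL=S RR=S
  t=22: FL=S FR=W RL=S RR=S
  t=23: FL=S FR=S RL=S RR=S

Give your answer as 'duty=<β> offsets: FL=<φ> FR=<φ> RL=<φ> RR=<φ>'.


duty=11 offsets: FL=6 FR=1 RL=10 RR=11

duty β = stance ticks per leg = 11
FL: stance ticks = 11; W→S at t=18 → φ=6
FR: stance ticks = 11; W→S at t=23 → φ=1
RL: stance ticks = 11; W→S at t=14 → φ=10
RR: stance ticks = 11; W→S at t=13 → φ=11


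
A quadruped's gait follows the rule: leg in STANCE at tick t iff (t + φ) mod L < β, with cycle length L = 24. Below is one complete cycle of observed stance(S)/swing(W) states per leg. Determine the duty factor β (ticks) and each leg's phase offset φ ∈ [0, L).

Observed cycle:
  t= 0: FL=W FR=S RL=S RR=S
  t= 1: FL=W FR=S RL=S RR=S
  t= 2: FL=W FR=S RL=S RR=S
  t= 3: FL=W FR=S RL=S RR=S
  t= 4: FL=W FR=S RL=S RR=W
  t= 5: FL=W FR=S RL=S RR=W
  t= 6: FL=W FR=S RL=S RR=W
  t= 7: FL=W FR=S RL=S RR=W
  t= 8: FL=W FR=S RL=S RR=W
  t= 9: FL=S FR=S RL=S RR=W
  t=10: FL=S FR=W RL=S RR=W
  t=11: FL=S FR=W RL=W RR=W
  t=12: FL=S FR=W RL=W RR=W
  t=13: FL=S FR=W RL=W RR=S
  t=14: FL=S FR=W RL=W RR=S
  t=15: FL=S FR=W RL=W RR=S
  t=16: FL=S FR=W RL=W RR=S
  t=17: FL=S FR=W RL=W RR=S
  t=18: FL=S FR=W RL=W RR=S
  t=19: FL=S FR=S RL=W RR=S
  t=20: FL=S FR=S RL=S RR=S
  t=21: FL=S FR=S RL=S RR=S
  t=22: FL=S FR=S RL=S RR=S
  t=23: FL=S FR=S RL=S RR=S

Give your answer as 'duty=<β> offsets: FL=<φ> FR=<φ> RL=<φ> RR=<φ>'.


duty=15 offsets: FL=15 FR=5 RL=4 RR=11

duty β = stance ticks per leg = 15
FL: stance ticks = 15; W→S at t=9 → φ=15
FR: stance ticks = 15; W→S at t=19 → φ=5
RL: stance ticks = 15; W→S at t=20 → φ=4
RR: stance ticks = 15; W→S at t=13 → φ=11


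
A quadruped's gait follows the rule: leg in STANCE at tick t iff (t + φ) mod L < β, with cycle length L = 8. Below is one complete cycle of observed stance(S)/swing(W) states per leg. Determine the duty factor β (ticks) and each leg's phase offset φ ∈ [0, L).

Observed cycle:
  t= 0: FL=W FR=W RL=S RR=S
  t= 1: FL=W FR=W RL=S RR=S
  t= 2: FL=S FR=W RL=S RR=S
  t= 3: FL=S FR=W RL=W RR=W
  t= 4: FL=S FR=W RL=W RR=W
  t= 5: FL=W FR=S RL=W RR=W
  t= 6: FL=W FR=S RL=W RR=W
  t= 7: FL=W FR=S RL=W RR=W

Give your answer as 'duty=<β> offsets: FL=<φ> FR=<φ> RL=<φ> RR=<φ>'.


duty=3 offsets: FL=6 FR=3 RL=0 RR=0

duty β = stance ticks per leg = 3
FL: stance ticks = 3; W→S at t=2 → φ=6
FR: stance ticks = 3; W→S at t=5 → φ=3
RL: stance ticks = 3; W→S at t=0 → φ=0
RR: stance ticks = 3; W→S at t=0 → φ=0


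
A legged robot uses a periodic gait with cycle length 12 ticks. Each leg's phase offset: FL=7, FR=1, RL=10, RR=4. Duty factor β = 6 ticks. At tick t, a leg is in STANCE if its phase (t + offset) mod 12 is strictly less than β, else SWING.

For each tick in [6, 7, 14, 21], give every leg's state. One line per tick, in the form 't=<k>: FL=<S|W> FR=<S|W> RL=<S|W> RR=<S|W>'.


t=6: phase=(1,7,4,10) vs β=6 → FL=S FR=W RL=S RR=W
t=7: phase=(2,8,5,11) vs β=6 → FL=S FR=W RL=S RR=W
t=14: phase=(9,3,0,6) vs β=6 → FL=W FR=S RL=S RR=W
t=21: phase=(4,10,7,1) vs β=6 → FL=S FR=W RL=W RR=S

t=6: FL=S FR=W RL=S RR=W
t=7: FL=S FR=W RL=S RR=W
t=14: FL=W FR=S RL=S RR=W
t=21: FL=S FR=W RL=W RR=S


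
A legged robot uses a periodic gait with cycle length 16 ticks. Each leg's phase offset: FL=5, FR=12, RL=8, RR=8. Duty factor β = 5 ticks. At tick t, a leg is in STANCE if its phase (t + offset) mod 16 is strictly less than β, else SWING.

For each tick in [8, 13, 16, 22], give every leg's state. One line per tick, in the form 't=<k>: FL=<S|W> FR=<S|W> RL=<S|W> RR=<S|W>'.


t=8: FL=W FR=S RL=S RR=S
t=13: FL=S FR=W RL=W RR=W
t=16: FL=W FR=W RL=W RR=W
t=22: FL=W FR=S RL=W RR=W

t=8: phase=(13,4,0,0) vs β=5 → FL=W FR=S RL=S RR=S
t=13: phase=(2,9,5,5) vs β=5 → FL=S FR=W RL=W RR=W
t=16: phase=(5,12,8,8) vs β=5 → FL=W FR=W RL=W RR=W
t=22: phase=(11,2,14,14) vs β=5 → FL=W FR=S RL=W RR=W


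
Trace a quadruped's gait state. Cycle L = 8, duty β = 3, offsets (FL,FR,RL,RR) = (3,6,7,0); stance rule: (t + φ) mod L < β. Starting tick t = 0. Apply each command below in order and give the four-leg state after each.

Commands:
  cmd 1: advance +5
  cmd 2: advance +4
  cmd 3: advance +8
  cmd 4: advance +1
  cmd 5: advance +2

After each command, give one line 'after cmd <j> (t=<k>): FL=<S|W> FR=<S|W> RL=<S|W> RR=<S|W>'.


after cmd 1 (t=5): FL=S FR=W RL=W RR=W
after cmd 2 (t=9): FL=W FR=W RL=S RR=S
after cmd 3 (t=17): FL=W FR=W RL=S RR=S
after cmd 4 (t=18): FL=W FR=S RL=S RR=S
after cmd 5 (t=20): FL=W FR=S RL=W RR=W

start t=0: FL=W FR=W RL=W RR=S
cmd 1: advance +5 → t=5, phase=(0,3,4,5) → FL=S FR=W RL=W RR=W
cmd 2: advance +4 → t=9, phase=(4,7,0,1) → FL=W FR=W RL=S RR=S
cmd 3: advance +8 → t=17, phase=(4,7,0,1) → FL=W FR=W RL=S RR=S
cmd 4: advance +1 → t=18, phase=(5,0,1,2) → FL=W FR=S RL=S RR=S
cmd 5: advance +2 → t=20, phase=(7,2,3,4) → FL=W FR=S RL=W RR=W


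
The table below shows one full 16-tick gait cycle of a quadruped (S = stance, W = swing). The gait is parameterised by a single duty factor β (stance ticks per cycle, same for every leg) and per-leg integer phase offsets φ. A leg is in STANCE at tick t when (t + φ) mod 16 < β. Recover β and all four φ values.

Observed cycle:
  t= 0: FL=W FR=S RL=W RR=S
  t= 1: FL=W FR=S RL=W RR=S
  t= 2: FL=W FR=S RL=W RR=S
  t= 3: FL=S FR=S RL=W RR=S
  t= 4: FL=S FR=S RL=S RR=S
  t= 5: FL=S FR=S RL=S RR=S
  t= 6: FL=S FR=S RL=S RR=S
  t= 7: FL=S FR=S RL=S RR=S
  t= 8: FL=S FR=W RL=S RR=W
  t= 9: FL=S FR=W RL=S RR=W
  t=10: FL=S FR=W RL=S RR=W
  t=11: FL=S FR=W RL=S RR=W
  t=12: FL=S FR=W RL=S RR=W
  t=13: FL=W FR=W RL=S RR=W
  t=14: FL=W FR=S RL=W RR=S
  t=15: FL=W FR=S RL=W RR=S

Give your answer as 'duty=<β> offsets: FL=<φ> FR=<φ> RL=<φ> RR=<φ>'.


duty=10 offsets: FL=13 FR=2 RL=12 RR=2

duty β = stance ticks per leg = 10
FL: stance ticks = 10; W→S at t=3 → φ=13
FR: stance ticks = 10; W→S at t=14 → φ=2
RL: stance ticks = 10; W→S at t=4 → φ=12
RR: stance ticks = 10; W→S at t=14 → φ=2


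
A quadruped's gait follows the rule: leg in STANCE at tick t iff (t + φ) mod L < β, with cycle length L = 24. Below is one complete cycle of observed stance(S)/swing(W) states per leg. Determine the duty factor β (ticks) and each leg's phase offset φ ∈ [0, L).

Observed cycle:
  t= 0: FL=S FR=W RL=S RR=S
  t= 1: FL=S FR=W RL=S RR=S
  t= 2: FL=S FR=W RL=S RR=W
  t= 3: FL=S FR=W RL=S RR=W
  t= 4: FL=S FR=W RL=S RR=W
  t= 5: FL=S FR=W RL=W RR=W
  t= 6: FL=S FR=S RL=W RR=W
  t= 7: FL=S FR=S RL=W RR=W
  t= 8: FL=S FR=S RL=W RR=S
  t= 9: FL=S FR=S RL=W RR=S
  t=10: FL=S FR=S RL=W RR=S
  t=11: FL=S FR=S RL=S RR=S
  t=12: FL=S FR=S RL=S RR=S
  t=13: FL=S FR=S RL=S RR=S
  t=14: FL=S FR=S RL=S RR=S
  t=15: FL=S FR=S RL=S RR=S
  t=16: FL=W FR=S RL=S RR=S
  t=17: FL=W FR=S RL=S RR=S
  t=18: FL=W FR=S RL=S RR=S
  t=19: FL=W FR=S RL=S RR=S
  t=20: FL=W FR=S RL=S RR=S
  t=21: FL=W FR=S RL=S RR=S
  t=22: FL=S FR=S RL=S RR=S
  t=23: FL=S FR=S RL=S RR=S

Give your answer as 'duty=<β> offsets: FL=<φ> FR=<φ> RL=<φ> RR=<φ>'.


duty=18 offsets: FL=2 FR=18 RL=13 RR=16

duty β = stance ticks per leg = 18
FL: stance ticks = 18; W→S at t=22 → φ=2
FR: stance ticks = 18; W→S at t=6 → φ=18
RL: stance ticks = 18; W→S at t=11 → φ=13
RR: stance ticks = 18; W→S at t=8 → φ=16


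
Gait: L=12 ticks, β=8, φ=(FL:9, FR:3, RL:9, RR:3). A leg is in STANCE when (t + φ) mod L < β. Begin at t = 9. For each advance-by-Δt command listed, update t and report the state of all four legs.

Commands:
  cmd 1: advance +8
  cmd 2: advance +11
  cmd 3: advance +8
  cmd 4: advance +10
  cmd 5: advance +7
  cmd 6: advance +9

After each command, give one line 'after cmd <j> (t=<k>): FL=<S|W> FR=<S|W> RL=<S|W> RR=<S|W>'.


after cmd 1 (t=17): FL=S FR=W RL=S RR=W
after cmd 2 (t=28): FL=S FR=S RL=S RR=S
after cmd 3 (t=36): FL=W FR=S RL=W RR=S
after cmd 4 (t=46): FL=S FR=S RL=S RR=S
after cmd 5 (t=53): FL=S FR=W RL=S RR=W
after cmd 6 (t=62): FL=W FR=S RL=W RR=S

start t=9: FL=S FR=S RL=S RR=S
cmd 1: advance +8 → t=17, phase=(2,8,2,8) → FL=S FR=W RL=S RR=W
cmd 2: advance +11 → t=28, phase=(1,7,1,7) → FL=S FR=S RL=S RR=S
cmd 3: advance +8 → t=36, phase=(9,3,9,3) → FL=W FR=S RL=W RR=S
cmd 4: advance +10 → t=46, phase=(7,1,7,1) → FL=S FR=S RL=S RR=S
cmd 5: advance +7 → t=53, phase=(2,8,2,8) → FL=S FR=W RL=S RR=W
cmd 6: advance +9 → t=62, phase=(11,5,11,5) → FL=W FR=S RL=W RR=S


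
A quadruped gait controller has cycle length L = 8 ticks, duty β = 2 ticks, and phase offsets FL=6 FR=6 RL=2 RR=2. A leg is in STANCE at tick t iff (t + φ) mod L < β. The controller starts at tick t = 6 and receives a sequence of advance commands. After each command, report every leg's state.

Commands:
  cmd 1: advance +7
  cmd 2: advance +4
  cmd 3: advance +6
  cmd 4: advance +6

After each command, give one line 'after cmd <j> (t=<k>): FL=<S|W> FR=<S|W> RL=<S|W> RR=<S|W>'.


after cmd 1 (t=13): FL=W FR=W RL=W RR=W
after cmd 2 (t=17): FL=W FR=W RL=W RR=W
after cmd 3 (t=23): FL=W FR=W RL=S RR=S
after cmd 4 (t=29): FL=W FR=W RL=W RR=W

start t=6: FL=W FR=W RL=S RR=S
cmd 1: advance +7 → t=13, phase=(3,3,7,7) → FL=W FR=W RL=W RR=W
cmd 2: advance +4 → t=17, phase=(7,7,3,3) → FL=W FR=W RL=W RR=W
cmd 3: advance +6 → t=23, phase=(5,5,1,1) → FL=W FR=W RL=S RR=S
cmd 4: advance +6 → t=29, phase=(3,3,7,7) → FL=W FR=W RL=W RR=W


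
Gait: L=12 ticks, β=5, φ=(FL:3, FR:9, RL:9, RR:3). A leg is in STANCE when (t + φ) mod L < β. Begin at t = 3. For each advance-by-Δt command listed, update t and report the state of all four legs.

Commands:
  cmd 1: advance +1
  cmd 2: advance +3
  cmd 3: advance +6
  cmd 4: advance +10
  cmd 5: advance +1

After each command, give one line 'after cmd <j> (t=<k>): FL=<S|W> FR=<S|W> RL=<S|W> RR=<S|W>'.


after cmd 1 (t=4): FL=W FR=S RL=S RR=W
after cmd 2 (t=7): FL=W FR=S RL=S RR=W
after cmd 3 (t=13): FL=S FR=W RL=W RR=S
after cmd 4 (t=23): FL=S FR=W RL=W RR=S
after cmd 5 (t=24): FL=S FR=W RL=W RR=S

start t=3: FL=W FR=S RL=S RR=W
cmd 1: advance +1 → t=4, phase=(7,1,1,7) → FL=W FR=S RL=S RR=W
cmd 2: advance +3 → t=7, phase=(10,4,4,10) → FL=W FR=S RL=S RR=W
cmd 3: advance +6 → t=13, phase=(4,10,10,4) → FL=S FR=W RL=W RR=S
cmd 4: advance +10 → t=23, phase=(2,8,8,2) → FL=S FR=W RL=W RR=S
cmd 5: advance +1 → t=24, phase=(3,9,9,3) → FL=S FR=W RL=W RR=S


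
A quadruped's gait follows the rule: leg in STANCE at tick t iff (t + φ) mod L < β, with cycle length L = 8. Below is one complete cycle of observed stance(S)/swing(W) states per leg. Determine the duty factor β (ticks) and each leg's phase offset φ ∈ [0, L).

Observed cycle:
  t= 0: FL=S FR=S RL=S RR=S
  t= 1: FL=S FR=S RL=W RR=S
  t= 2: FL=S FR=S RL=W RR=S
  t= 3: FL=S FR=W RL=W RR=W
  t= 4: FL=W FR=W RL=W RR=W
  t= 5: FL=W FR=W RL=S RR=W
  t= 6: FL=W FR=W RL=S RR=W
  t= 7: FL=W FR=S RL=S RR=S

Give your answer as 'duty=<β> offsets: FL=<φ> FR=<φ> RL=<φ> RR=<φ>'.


duty=4 offsets: FL=0 FR=1 RL=3 RR=1

duty β = stance ticks per leg = 4
FL: stance ticks = 4; W→S at t=0 → φ=0
FR: stance ticks = 4; W→S at t=7 → φ=1
RL: stance ticks = 4; W→S at t=5 → φ=3
RR: stance ticks = 4; W→S at t=7 → φ=1


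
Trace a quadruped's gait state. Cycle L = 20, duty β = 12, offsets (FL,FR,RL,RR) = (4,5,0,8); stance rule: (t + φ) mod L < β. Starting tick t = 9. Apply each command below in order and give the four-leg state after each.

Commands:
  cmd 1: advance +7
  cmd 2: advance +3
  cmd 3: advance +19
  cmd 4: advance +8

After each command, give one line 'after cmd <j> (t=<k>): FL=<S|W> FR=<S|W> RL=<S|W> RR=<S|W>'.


start t=9: FL=W FR=W RL=S RR=W
cmd 1: advance +7 → t=16, phase=(0,1,16,4) → FL=S FR=S RL=W RR=S
cmd 2: advance +3 → t=19, phase=(3,4,19,7) → FL=S FR=S RL=W RR=S
cmd 3: advance +19 → t=38, phase=(2,3,18,6) → FL=S FR=S RL=W RR=S
cmd 4: advance +8 → t=46, phase=(10,11,6,14) → FL=S FR=S RL=S RR=W

after cmd 1 (t=16): FL=S FR=S RL=W RR=S
after cmd 2 (t=19): FL=S FR=S RL=W RR=S
after cmd 3 (t=38): FL=S FR=S RL=W RR=S
after cmd 4 (t=46): FL=S FR=S RL=S RR=W


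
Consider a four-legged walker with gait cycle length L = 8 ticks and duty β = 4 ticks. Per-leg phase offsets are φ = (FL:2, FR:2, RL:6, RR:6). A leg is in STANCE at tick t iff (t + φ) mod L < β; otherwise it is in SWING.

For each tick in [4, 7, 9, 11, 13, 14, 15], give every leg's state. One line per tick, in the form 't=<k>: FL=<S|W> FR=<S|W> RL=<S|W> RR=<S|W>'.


t=4: FL=W FR=W RL=S RR=S
t=7: FL=S FR=S RL=W RR=W
t=9: FL=S FR=S RL=W RR=W
t=11: FL=W FR=W RL=S RR=S
t=13: FL=W FR=W RL=S RR=S
t=14: FL=S FR=S RL=W RR=W
t=15: FL=S FR=S RL=W RR=W

t=4: phase=(6,6,2,2) vs β=4 → FL=W FR=W RL=S RR=S
t=7: phase=(1,1,5,5) vs β=4 → FL=S FR=S RL=W RR=W
t=9: phase=(3,3,7,7) vs β=4 → FL=S FR=S RL=W RR=W
t=11: phase=(5,5,1,1) vs β=4 → FL=W FR=W RL=S RR=S
t=13: phase=(7,7,3,3) vs β=4 → FL=W FR=W RL=S RR=S
t=14: phase=(0,0,4,4) vs β=4 → FL=S FR=S RL=W RR=W
t=15: phase=(1,1,5,5) vs β=4 → FL=S FR=S RL=W RR=W


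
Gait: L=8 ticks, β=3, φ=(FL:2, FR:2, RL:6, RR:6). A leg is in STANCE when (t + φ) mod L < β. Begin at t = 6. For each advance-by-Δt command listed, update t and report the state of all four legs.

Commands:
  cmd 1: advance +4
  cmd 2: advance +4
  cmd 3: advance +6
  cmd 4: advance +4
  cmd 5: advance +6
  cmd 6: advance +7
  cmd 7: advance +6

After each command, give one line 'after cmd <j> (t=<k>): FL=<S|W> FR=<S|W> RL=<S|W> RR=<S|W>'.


after cmd 1 (t=10): FL=W FR=W RL=S RR=S
after cmd 2 (t=14): FL=S FR=S RL=W RR=W
after cmd 3 (t=20): FL=W FR=W RL=S RR=S
after cmd 4 (t=24): FL=S FR=S RL=W RR=W
after cmd 5 (t=30): FL=S FR=S RL=W RR=W
after cmd 6 (t=37): FL=W FR=W RL=W RR=W
after cmd 7 (t=43): FL=W FR=W RL=S RR=S

start t=6: FL=S FR=S RL=W RR=W
cmd 1: advance +4 → t=10, phase=(4,4,0,0) → FL=W FR=W RL=S RR=S
cmd 2: advance +4 → t=14, phase=(0,0,4,4) → FL=S FR=S RL=W RR=W
cmd 3: advance +6 → t=20, phase=(6,6,2,2) → FL=W FR=W RL=S RR=S
cmd 4: advance +4 → t=24, phase=(2,2,6,6) → FL=S FR=S RL=W RR=W
cmd 5: advance +6 → t=30, phase=(0,0,4,4) → FL=S FR=S RL=W RR=W
cmd 6: advance +7 → t=37, phase=(7,7,3,3) → FL=W FR=W RL=W RR=W
cmd 7: advance +6 → t=43, phase=(5,5,1,1) → FL=W FR=W RL=S RR=S


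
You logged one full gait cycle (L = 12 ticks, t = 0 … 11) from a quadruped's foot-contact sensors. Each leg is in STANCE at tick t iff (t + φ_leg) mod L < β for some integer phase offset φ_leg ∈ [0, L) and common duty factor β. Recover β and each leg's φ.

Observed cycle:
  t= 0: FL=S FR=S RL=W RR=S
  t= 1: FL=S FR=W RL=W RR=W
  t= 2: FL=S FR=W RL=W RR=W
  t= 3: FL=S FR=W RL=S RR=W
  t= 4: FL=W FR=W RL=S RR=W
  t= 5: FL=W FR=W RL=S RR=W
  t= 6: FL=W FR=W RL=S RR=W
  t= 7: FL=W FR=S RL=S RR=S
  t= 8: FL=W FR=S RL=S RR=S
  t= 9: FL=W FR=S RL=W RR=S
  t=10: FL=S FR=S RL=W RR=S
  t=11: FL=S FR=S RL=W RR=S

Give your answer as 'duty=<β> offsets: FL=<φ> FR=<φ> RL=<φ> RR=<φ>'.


duty β = stance ticks per leg = 6
FL: stance ticks = 6; W→S at t=10 → φ=2
FR: stance ticks = 6; W→S at t=7 → φ=5
RL: stance ticks = 6; W→S at t=3 → φ=9
RR: stance ticks = 6; W→S at t=7 → φ=5

duty=6 offsets: FL=2 FR=5 RL=9 RR=5


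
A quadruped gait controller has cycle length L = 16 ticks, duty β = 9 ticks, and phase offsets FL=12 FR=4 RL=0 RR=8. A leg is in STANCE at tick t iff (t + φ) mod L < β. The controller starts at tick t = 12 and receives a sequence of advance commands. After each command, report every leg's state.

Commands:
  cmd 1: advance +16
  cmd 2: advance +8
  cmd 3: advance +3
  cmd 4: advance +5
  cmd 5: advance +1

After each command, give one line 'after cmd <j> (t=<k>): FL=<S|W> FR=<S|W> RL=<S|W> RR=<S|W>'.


after cmd 1 (t=28): FL=S FR=S RL=W RR=S
after cmd 2 (t=36): FL=S FR=S RL=S RR=W
after cmd 3 (t=39): FL=S FR=W RL=S RR=W
after cmd 4 (t=44): FL=S FR=S RL=W RR=S
after cmd 5 (t=45): FL=W FR=S RL=W RR=S

start t=12: FL=S FR=S RL=W RR=S
cmd 1: advance +16 → t=28, phase=(8,0,12,4) → FL=S FR=S RL=W RR=S
cmd 2: advance +8 → t=36, phase=(0,8,4,12) → FL=S FR=S RL=S RR=W
cmd 3: advance +3 → t=39, phase=(3,11,7,15) → FL=S FR=W RL=S RR=W
cmd 4: advance +5 → t=44, phase=(8,0,12,4) → FL=S FR=S RL=W RR=S
cmd 5: advance +1 → t=45, phase=(9,1,13,5) → FL=W FR=S RL=W RR=S


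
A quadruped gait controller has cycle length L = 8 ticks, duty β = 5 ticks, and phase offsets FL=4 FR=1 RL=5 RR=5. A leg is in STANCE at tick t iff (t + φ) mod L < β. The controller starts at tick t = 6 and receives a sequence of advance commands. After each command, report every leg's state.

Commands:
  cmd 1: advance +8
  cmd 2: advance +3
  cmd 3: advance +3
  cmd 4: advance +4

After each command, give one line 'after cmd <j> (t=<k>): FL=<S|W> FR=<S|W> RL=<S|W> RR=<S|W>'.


start t=6: FL=S FR=W RL=S RR=S
cmd 1: advance +8 → t=14, phase=(2,7,3,3) → FL=S FR=W RL=S RR=S
cmd 2: advance +3 → t=17, phase=(5,2,6,6) → FL=W FR=S RL=W RR=W
cmd 3: advance +3 → t=20, phase=(0,5,1,1) → FL=S FR=W RL=S RR=S
cmd 4: advance +4 → t=24, phase=(4,1,5,5) → FL=S FR=S RL=W RR=W

after cmd 1 (t=14): FL=S FR=W RL=S RR=S
after cmd 2 (t=17): FL=W FR=S RL=W RR=W
after cmd 3 (t=20): FL=S FR=W RL=S RR=S
after cmd 4 (t=24): FL=S FR=S RL=W RR=W


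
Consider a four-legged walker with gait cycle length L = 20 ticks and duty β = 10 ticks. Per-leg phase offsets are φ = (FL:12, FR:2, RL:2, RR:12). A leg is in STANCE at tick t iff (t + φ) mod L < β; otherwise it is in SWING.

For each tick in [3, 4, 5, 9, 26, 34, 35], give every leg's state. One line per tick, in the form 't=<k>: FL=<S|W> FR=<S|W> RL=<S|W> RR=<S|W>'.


t=3: FL=W FR=S RL=S RR=W
t=4: FL=W FR=S RL=S RR=W
t=5: FL=W FR=S RL=S RR=W
t=9: FL=S FR=W RL=W RR=S
t=26: FL=W FR=S RL=S RR=W
t=34: FL=S FR=W RL=W RR=S
t=35: FL=S FR=W RL=W RR=S

t=3: phase=(15,5,5,15) vs β=10 → FL=W FR=S RL=S RR=W
t=4: phase=(16,6,6,16) vs β=10 → FL=W FR=S RL=S RR=W
t=5: phase=(17,7,7,17) vs β=10 → FL=W FR=S RL=S RR=W
t=9: phase=(1,11,11,1) vs β=10 → FL=S FR=W RL=W RR=S
t=26: phase=(18,8,8,18) vs β=10 → FL=W FR=S RL=S RR=W
t=34: phase=(6,16,16,6) vs β=10 → FL=S FR=W RL=W RR=S
t=35: phase=(7,17,17,7) vs β=10 → FL=S FR=W RL=W RR=S


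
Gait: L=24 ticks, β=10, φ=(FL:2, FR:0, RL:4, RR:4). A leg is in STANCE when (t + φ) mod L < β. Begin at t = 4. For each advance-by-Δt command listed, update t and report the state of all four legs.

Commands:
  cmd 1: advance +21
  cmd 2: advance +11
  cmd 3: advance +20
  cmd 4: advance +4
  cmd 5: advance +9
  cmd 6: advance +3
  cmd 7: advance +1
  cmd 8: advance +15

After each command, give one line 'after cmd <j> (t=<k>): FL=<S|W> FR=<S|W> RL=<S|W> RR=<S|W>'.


after cmd 1 (t=25): FL=S FR=S RL=S RR=S
after cmd 2 (t=36): FL=W FR=W RL=W RR=W
after cmd 3 (t=56): FL=W FR=S RL=W RR=W
after cmd 4 (t=60): FL=W FR=W RL=W RR=W
after cmd 5 (t=69): FL=W FR=W RL=S RR=S
after cmd 6 (t=72): FL=S FR=S RL=S RR=S
after cmd 7 (t=73): FL=S FR=S RL=S RR=S
after cmd 8 (t=88): FL=W FR=W RL=W RR=W

start t=4: FL=S FR=S RL=S RR=S
cmd 1: advance +21 → t=25, phase=(3,1,5,5) → FL=S FR=S RL=S RR=S
cmd 2: advance +11 → t=36, phase=(14,12,16,16) → FL=W FR=W RL=W RR=W
cmd 3: advance +20 → t=56, phase=(10,8,12,12) → FL=W FR=S RL=W RR=W
cmd 4: advance +4 → t=60, phase=(14,12,16,16) → FL=W FR=W RL=W RR=W
cmd 5: advance +9 → t=69, phase=(23,21,1,1) → FL=W FR=W RL=S RR=S
cmd 6: advance +3 → t=72, phase=(2,0,4,4) → FL=S FR=S RL=S RR=S
cmd 7: advance +1 → t=73, phase=(3,1,5,5) → FL=S FR=S RL=S RR=S
cmd 8: advance +15 → t=88, phase=(18,16,20,20) → FL=W FR=W RL=W RR=W


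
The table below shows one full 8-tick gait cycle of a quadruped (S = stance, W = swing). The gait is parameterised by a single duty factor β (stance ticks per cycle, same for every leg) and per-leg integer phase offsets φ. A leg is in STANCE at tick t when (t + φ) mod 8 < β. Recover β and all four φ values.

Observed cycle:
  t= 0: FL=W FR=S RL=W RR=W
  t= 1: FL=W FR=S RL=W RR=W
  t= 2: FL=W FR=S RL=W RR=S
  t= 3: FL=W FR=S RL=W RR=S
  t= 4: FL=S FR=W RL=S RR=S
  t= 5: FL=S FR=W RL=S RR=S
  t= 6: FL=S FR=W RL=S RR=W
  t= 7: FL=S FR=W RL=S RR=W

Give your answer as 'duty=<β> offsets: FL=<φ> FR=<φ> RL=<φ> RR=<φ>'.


duty=4 offsets: FL=4 FR=0 RL=4 RR=6

duty β = stance ticks per leg = 4
FL: stance ticks = 4; W→S at t=4 → φ=4
FR: stance ticks = 4; W→S at t=0 → φ=0
RL: stance ticks = 4; W→S at t=4 → φ=4
RR: stance ticks = 4; W→S at t=2 → φ=6


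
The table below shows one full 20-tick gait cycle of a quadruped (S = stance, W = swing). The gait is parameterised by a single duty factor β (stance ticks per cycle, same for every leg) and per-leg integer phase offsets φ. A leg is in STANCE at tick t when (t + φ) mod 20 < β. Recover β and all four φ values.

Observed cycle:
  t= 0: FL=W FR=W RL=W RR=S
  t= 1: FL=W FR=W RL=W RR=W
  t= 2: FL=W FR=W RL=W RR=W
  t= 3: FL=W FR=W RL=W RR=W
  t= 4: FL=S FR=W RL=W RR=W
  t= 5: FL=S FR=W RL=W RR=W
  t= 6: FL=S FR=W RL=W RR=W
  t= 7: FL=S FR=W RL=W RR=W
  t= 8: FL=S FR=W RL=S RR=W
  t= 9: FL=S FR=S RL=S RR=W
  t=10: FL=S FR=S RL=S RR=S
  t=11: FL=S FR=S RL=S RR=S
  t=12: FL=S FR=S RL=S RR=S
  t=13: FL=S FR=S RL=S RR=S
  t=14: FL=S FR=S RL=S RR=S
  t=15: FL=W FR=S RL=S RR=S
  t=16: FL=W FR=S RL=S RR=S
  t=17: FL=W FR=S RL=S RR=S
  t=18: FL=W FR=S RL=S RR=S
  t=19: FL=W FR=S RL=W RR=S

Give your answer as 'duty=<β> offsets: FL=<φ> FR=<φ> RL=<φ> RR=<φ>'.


duty β = stance ticks per leg = 11
FL: stance ticks = 11; W→S at t=4 → φ=16
FR: stance ticks = 11; W→S at t=9 → φ=11
RL: stance ticks = 11; W→S at t=8 → φ=12
RR: stance ticks = 11; W→S at t=10 → φ=10

duty=11 offsets: FL=16 FR=11 RL=12 RR=10


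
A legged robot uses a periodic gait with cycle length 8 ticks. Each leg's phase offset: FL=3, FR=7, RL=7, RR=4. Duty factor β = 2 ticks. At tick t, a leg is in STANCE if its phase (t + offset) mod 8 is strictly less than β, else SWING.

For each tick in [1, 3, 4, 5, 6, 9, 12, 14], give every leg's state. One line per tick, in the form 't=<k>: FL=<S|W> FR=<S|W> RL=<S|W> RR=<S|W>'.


t=1: phase=(4,0,0,5) vs β=2 → FL=W FR=S RL=S RR=W
t=3: phase=(6,2,2,7) vs β=2 → FL=W FR=W RL=W RR=W
t=4: phase=(7,3,3,0) vs β=2 → FL=W FR=W RL=W RR=S
t=5: phase=(0,4,4,1) vs β=2 → FL=S FR=W RL=W RR=S
t=6: phase=(1,5,5,2) vs β=2 → FL=S FR=W RL=W RR=W
t=9: phase=(4,0,0,5) vs β=2 → FL=W FR=S RL=S RR=W
t=12: phase=(7,3,3,0) vs β=2 → FL=W FR=W RL=W RR=S
t=14: phase=(1,5,5,2) vs β=2 → FL=S FR=W RL=W RR=W

t=1: FL=W FR=S RL=S RR=W
t=3: FL=W FR=W RL=W RR=W
t=4: FL=W FR=W RL=W RR=S
t=5: FL=S FR=W RL=W RR=S
t=6: FL=S FR=W RL=W RR=W
t=9: FL=W FR=S RL=S RR=W
t=12: FL=W FR=W RL=W RR=S
t=14: FL=S FR=W RL=W RR=W


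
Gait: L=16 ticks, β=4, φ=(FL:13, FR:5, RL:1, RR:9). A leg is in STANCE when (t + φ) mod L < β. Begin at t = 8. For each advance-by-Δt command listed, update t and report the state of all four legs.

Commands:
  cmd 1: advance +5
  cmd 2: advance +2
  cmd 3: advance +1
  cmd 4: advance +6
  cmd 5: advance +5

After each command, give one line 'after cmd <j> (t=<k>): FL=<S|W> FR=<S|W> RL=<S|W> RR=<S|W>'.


start t=8: FL=W FR=W RL=W RR=S
cmd 1: advance +5 → t=13, phase=(10,2,14,6) → FL=W FR=S RL=W RR=W
cmd 2: advance +2 → t=15, phase=(12,4,0,8) → FL=W FR=W RL=S RR=W
cmd 3: advance +1 → t=16, phase=(13,5,1,9) → FL=W FR=W RL=S RR=W
cmd 4: advance +6 → t=22, phase=(3,11,7,15) → FL=S FR=W RL=W RR=W
cmd 5: advance +5 → t=27, phase=(8,0,12,4) → FL=W FR=S RL=W RR=W

after cmd 1 (t=13): FL=W FR=S RL=W RR=W
after cmd 2 (t=15): FL=W FR=W RL=S RR=W
after cmd 3 (t=16): FL=W FR=W RL=S RR=W
after cmd 4 (t=22): FL=S FR=W RL=W RR=W
after cmd 5 (t=27): FL=W FR=S RL=W RR=W


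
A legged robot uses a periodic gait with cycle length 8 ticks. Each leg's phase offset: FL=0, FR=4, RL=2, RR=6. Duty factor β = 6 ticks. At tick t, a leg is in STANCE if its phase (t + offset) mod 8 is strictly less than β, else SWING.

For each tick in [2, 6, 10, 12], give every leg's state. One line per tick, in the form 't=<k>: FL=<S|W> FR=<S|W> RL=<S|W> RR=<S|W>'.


t=2: phase=(2,6,4,0) vs β=6 → FL=S FR=W RL=S RR=S
t=6: phase=(6,2,0,4) vs β=6 → FL=W FR=S RL=S RR=S
t=10: phase=(2,6,4,0) vs β=6 → FL=S FR=W RL=S RR=S
t=12: phase=(4,0,6,2) vs β=6 → FL=S FR=S RL=W RR=S

t=2: FL=S FR=W RL=S RR=S
t=6: FL=W FR=S RL=S RR=S
t=10: FL=S FR=W RL=S RR=S
t=12: FL=S FR=S RL=W RR=S


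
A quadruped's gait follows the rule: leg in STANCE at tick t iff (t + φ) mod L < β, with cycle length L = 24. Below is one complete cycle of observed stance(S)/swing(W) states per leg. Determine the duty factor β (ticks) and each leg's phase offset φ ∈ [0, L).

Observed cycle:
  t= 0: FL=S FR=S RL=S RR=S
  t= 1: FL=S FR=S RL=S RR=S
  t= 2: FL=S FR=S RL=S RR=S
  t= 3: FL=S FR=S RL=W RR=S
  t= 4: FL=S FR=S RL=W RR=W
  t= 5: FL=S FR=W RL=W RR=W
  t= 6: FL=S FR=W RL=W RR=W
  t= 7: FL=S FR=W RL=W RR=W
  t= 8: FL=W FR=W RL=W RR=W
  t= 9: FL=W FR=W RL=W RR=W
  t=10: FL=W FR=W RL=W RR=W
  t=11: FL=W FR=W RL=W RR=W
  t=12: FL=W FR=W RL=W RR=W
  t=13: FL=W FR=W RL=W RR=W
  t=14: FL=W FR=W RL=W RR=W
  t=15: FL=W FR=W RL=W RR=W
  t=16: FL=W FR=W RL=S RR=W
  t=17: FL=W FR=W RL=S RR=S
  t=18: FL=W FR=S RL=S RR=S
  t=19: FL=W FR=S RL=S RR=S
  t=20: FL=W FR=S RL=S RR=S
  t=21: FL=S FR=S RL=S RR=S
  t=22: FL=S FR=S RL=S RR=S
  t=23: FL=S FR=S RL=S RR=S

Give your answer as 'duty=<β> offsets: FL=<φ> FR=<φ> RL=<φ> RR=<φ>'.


duty=11 offsets: FL=3 FR=6 RL=8 RR=7

duty β = stance ticks per leg = 11
FL: stance ticks = 11; W→S at t=21 → φ=3
FR: stance ticks = 11; W→S at t=18 → φ=6
RL: stance ticks = 11; W→S at t=16 → φ=8
RR: stance ticks = 11; W→S at t=17 → φ=7


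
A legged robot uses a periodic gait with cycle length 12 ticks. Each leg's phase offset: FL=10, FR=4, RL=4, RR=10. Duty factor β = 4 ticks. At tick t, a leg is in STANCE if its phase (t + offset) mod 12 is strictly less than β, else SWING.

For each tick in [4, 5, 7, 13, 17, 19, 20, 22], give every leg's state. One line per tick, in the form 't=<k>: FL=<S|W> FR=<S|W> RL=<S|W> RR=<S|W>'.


t=4: FL=S FR=W RL=W RR=S
t=5: FL=S FR=W RL=W RR=S
t=7: FL=W FR=W RL=W RR=W
t=13: FL=W FR=W RL=W RR=W
t=17: FL=S FR=W RL=W RR=S
t=19: FL=W FR=W RL=W RR=W
t=20: FL=W FR=S RL=S RR=W
t=22: FL=W FR=S RL=S RR=W

t=4: phase=(2,8,8,2) vs β=4 → FL=S FR=W RL=W RR=S
t=5: phase=(3,9,9,3) vs β=4 → FL=S FR=W RL=W RR=S
t=7: phase=(5,11,11,5) vs β=4 → FL=W FR=W RL=W RR=W
t=13: phase=(11,5,5,11) vs β=4 → FL=W FR=W RL=W RR=W
t=17: phase=(3,9,9,3) vs β=4 → FL=S FR=W RL=W RR=S
t=19: phase=(5,11,11,5) vs β=4 → FL=W FR=W RL=W RR=W
t=20: phase=(6,0,0,6) vs β=4 → FL=W FR=S RL=S RR=W
t=22: phase=(8,2,2,8) vs β=4 → FL=W FR=S RL=S RR=W


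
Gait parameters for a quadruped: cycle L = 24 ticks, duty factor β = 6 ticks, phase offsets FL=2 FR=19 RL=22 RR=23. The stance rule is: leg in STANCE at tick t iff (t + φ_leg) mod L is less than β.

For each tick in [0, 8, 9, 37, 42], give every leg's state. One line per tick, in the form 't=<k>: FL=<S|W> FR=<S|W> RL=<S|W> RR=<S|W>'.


t=0: FL=S FR=W RL=W RR=W
t=8: FL=W FR=S RL=W RR=W
t=9: FL=W FR=S RL=W RR=W
t=37: FL=W FR=W RL=W RR=W
t=42: FL=W FR=W RL=W RR=W

t=0: phase=(2,19,22,23) vs β=6 → FL=S FR=W RL=W RR=W
t=8: phase=(10,3,6,7) vs β=6 → FL=W FR=S RL=W RR=W
t=9: phase=(11,4,7,8) vs β=6 → FL=W FR=S RL=W RR=W
t=37: phase=(15,8,11,12) vs β=6 → FL=W FR=W RL=W RR=W
t=42: phase=(20,13,16,17) vs β=6 → FL=W FR=W RL=W RR=W


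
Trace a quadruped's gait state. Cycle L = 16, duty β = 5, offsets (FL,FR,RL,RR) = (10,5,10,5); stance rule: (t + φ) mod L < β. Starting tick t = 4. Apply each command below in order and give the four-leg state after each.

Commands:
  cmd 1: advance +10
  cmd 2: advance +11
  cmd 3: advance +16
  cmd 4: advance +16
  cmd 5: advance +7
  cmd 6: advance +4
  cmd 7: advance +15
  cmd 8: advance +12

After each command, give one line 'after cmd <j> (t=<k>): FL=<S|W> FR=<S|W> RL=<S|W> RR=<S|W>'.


after cmd 1 (t=14): FL=W FR=S RL=W RR=S
after cmd 2 (t=25): FL=S FR=W RL=S RR=W
after cmd 3 (t=41): FL=S FR=W RL=S RR=W
after cmd 4 (t=57): FL=S FR=W RL=S RR=W
after cmd 5 (t=64): FL=W FR=W RL=W RR=W
after cmd 6 (t=68): FL=W FR=W RL=W RR=W
after cmd 7 (t=83): FL=W FR=W RL=W RR=W
after cmd 8 (t=95): FL=W FR=S RL=W RR=S

start t=4: FL=W FR=W RL=W RR=W
cmd 1: advance +10 → t=14, phase=(8,3,8,3) → FL=W FR=S RL=W RR=S
cmd 2: advance +11 → t=25, phase=(3,14,3,14) → FL=S FR=W RL=S RR=W
cmd 3: advance +16 → t=41, phase=(3,14,3,14) → FL=S FR=W RL=S RR=W
cmd 4: advance +16 → t=57, phase=(3,14,3,14) → FL=S FR=W RL=S RR=W
cmd 5: advance +7 → t=64, phase=(10,5,10,5) → FL=W FR=W RL=W RR=W
cmd 6: advance +4 → t=68, phase=(14,9,14,9) → FL=W FR=W RL=W RR=W
cmd 7: advance +15 → t=83, phase=(13,8,13,8) → FL=W FR=W RL=W RR=W
cmd 8: advance +12 → t=95, phase=(9,4,9,4) → FL=W FR=S RL=W RR=S


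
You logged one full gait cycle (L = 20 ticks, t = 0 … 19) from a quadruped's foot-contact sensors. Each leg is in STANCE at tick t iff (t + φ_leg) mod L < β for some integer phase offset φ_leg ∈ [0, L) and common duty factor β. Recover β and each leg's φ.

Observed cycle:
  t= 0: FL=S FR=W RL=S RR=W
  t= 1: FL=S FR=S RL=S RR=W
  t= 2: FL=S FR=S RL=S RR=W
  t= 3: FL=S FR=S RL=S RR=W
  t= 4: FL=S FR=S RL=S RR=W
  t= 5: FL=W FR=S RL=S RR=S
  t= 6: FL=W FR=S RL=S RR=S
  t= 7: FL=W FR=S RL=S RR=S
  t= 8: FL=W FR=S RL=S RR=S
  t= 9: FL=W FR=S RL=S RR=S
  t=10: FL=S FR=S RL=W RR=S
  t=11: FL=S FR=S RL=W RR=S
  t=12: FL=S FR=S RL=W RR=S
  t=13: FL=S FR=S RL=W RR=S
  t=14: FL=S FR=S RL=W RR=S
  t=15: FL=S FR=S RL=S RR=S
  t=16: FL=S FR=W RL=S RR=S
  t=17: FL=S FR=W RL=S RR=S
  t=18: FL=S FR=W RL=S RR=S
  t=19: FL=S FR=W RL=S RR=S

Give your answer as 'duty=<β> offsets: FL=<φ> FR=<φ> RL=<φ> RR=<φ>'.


duty β = stance ticks per leg = 15
FL: stance ticks = 15; W→S at t=10 → φ=10
FR: stance ticks = 15; W→S at t=1 → φ=19
RL: stance ticks = 15; W→S at t=15 → φ=5
RR: stance ticks = 15; W→S at t=5 → φ=15

duty=15 offsets: FL=10 FR=19 RL=5 RR=15


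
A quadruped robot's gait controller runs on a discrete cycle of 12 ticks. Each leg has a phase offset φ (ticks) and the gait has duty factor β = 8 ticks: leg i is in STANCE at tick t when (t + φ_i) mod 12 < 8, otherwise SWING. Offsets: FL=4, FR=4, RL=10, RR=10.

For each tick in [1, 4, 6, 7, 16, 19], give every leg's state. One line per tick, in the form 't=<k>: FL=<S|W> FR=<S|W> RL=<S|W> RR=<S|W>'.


t=1: FL=S FR=S RL=W RR=W
t=4: FL=W FR=W RL=S RR=S
t=6: FL=W FR=W RL=S RR=S
t=7: FL=W FR=W RL=S RR=S
t=16: FL=W FR=W RL=S RR=S
t=19: FL=W FR=W RL=S RR=S

t=1: phase=(5,5,11,11) vs β=8 → FL=S FR=S RL=W RR=W
t=4: phase=(8,8,2,2) vs β=8 → FL=W FR=W RL=S RR=S
t=6: phase=(10,10,4,4) vs β=8 → FL=W FR=W RL=S RR=S
t=7: phase=(11,11,5,5) vs β=8 → FL=W FR=W RL=S RR=S
t=16: phase=(8,8,2,2) vs β=8 → FL=W FR=W RL=S RR=S
t=19: phase=(11,11,5,5) vs β=8 → FL=W FR=W RL=S RR=S


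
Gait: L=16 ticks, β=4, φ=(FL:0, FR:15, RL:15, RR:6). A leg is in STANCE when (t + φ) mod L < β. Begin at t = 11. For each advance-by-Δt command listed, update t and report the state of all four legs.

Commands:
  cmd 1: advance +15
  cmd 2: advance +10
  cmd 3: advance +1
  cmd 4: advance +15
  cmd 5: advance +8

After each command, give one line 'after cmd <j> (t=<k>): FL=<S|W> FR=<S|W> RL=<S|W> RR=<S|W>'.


after cmd 1 (t=26): FL=W FR=W RL=W RR=S
after cmd 2 (t=36): FL=W FR=S RL=S RR=W
after cmd 3 (t=37): FL=W FR=W RL=W RR=W
after cmd 4 (t=52): FL=W FR=S RL=S RR=W
after cmd 5 (t=60): FL=W FR=W RL=W RR=S

start t=11: FL=W FR=W RL=W RR=S
cmd 1: advance +15 → t=26, phase=(10,9,9,0) → FL=W FR=W RL=W RR=S
cmd 2: advance +10 → t=36, phase=(4,3,3,10) → FL=W FR=S RL=S RR=W
cmd 3: advance +1 → t=37, phase=(5,4,4,11) → FL=W FR=W RL=W RR=W
cmd 4: advance +15 → t=52, phase=(4,3,3,10) → FL=W FR=S RL=S RR=W
cmd 5: advance +8 → t=60, phase=(12,11,11,2) → FL=W FR=W RL=W RR=S


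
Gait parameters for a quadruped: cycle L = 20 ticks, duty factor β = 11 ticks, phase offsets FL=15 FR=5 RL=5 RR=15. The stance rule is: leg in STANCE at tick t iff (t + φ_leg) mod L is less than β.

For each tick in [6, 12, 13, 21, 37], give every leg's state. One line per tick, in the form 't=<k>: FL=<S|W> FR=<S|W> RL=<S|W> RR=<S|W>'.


t=6: FL=S FR=W RL=W RR=S
t=12: FL=S FR=W RL=W RR=S
t=13: FL=S FR=W RL=W RR=S
t=21: FL=W FR=S RL=S RR=W
t=37: FL=W FR=S RL=S RR=W

t=6: phase=(1,11,11,1) vs β=11 → FL=S FR=W RL=W RR=S
t=12: phase=(7,17,17,7) vs β=11 → FL=S FR=W RL=W RR=S
t=13: phase=(8,18,18,8) vs β=11 → FL=S FR=W RL=W RR=S
t=21: phase=(16,6,6,16) vs β=11 → FL=W FR=S RL=S RR=W
t=37: phase=(12,2,2,12) vs β=11 → FL=W FR=S RL=S RR=W


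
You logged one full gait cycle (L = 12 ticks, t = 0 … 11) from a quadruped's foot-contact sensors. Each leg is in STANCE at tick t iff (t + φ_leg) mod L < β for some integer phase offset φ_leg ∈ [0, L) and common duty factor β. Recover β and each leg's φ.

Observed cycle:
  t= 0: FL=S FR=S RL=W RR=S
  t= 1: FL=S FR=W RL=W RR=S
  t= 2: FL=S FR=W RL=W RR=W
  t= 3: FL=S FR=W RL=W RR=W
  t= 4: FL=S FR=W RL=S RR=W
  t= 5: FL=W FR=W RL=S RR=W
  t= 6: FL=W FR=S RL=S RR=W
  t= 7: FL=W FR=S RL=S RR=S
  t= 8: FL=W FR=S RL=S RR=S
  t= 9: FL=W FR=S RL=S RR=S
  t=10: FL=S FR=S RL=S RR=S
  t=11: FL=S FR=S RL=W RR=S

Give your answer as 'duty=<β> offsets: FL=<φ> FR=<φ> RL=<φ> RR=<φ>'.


duty β = stance ticks per leg = 7
FL: stance ticks = 7; W→S at t=10 → φ=2
FR: stance ticks = 7; W→S at t=6 → φ=6
RL: stance ticks = 7; W→S at t=4 → φ=8
RR: stance ticks = 7; W→S at t=7 → φ=5

duty=7 offsets: FL=2 FR=6 RL=8 RR=5


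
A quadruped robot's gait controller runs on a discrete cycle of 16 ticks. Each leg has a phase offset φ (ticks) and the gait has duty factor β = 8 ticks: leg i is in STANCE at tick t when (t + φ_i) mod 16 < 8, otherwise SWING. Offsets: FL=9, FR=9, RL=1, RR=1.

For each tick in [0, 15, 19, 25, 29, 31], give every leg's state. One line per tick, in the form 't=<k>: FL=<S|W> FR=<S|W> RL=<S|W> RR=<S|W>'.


t=0: FL=W FR=W RL=S RR=S
t=15: FL=W FR=W RL=S RR=S
t=19: FL=W FR=W RL=S RR=S
t=25: FL=S FR=S RL=W RR=W
t=29: FL=S FR=S RL=W RR=W
t=31: FL=W FR=W RL=S RR=S

t=0: phase=(9,9,1,1) vs β=8 → FL=W FR=W RL=S RR=S
t=15: phase=(8,8,0,0) vs β=8 → FL=W FR=W RL=S RR=S
t=19: phase=(12,12,4,4) vs β=8 → FL=W FR=W RL=S RR=S
t=25: phase=(2,2,10,10) vs β=8 → FL=S FR=S RL=W RR=W
t=29: phase=(6,6,14,14) vs β=8 → FL=S FR=S RL=W RR=W
t=31: phase=(8,8,0,0) vs β=8 → FL=W FR=W RL=S RR=S


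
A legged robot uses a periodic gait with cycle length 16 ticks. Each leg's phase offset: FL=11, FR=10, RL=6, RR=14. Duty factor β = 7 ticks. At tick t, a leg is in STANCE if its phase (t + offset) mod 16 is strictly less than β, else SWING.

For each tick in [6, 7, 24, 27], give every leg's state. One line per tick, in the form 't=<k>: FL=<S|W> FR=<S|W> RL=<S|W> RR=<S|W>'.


t=6: phase=(1,0,12,4) vs β=7 → FL=S FR=S RL=W RR=S
t=7: phase=(2,1,13,5) vs β=7 → FL=S FR=S RL=W RR=S
t=24: phase=(3,2,14,6) vs β=7 → FL=S FR=S RL=W RR=S
t=27: phase=(6,5,1,9) vs β=7 → FL=S FR=S RL=S RR=W

t=6: FL=S FR=S RL=W RR=S
t=7: FL=S FR=S RL=W RR=S
t=24: FL=S FR=S RL=W RR=S
t=27: FL=S FR=S RL=S RR=W


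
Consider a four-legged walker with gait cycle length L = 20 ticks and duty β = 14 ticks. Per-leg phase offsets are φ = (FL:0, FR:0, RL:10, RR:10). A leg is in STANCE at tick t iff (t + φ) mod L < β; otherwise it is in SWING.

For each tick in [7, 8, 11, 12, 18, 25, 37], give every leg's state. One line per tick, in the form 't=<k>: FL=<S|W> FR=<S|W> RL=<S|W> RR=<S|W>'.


t=7: phase=(7,7,17,17) vs β=14 → FL=S FR=S RL=W RR=W
t=8: phase=(8,8,18,18) vs β=14 → FL=S FR=S RL=W RR=W
t=11: phase=(11,11,1,1) vs β=14 → FL=S FR=S RL=S RR=S
t=12: phase=(12,12,2,2) vs β=14 → FL=S FR=S RL=S RR=S
t=18: phase=(18,18,8,8) vs β=14 → FL=W FR=W RL=S RR=S
t=25: phase=(5,5,15,15) vs β=14 → FL=S FR=S RL=W RR=W
t=37: phase=(17,17,7,7) vs β=14 → FL=W FR=W RL=S RR=S

t=7: FL=S FR=S RL=W RR=W
t=8: FL=S FR=S RL=W RR=W
t=11: FL=S FR=S RL=S RR=S
t=12: FL=S FR=S RL=S RR=S
t=18: FL=W FR=W RL=S RR=S
t=25: FL=S FR=S RL=W RR=W
t=37: FL=W FR=W RL=S RR=S


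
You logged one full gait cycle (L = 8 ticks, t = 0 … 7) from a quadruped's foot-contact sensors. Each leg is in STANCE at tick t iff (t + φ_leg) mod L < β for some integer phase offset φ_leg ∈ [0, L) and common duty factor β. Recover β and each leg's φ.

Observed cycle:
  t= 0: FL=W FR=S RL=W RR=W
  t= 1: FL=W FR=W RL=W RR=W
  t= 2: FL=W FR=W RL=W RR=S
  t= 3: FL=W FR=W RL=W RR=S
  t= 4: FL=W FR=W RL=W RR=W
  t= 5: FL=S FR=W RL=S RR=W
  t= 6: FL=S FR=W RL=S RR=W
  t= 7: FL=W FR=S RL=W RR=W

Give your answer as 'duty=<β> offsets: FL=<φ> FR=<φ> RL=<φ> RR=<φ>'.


duty=2 offsets: FL=3 FR=1 RL=3 RR=6

duty β = stance ticks per leg = 2
FL: stance ticks = 2; W→S at t=5 → φ=3
FR: stance ticks = 2; W→S at t=7 → φ=1
RL: stance ticks = 2; W→S at t=5 → φ=3
RR: stance ticks = 2; W→S at t=2 → φ=6
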